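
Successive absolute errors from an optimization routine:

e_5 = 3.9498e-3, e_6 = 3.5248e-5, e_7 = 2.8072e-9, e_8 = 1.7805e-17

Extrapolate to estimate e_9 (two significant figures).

First estimate the order: p ≈ ln(e_8/e_7) / ln(e_7/e_6) = ln(1.7805e-17/2.8072e-9)/ln(2.8072e-9/3.5248e-5) = ln(6.34262e-09)/ln(7.96414e-05) ≈ 2.0000.
Then e_9 ≈ e_8·(e_8/e_7)^p = 1.7805e-17·(6.34262e-09)^2.0000 = 1.7805e-17·4.02288e-17 ≈ 7.163e-34.

7.2e-34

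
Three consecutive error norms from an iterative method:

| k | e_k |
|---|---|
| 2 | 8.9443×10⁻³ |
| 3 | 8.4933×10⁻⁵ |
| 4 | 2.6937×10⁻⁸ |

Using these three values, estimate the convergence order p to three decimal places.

p ≈ ln(e_4/e_3) / ln(e_3/e_2)
  = ln(2.6937×10⁻⁸/8.4933×10⁻⁵) / ln(8.4933×10⁻⁵/8.9443×10⁻³)
  = ln(0.000317156) / ln(0.00949577)
  = -8.056117 / -4.656909 ≈ 1.729928

1.730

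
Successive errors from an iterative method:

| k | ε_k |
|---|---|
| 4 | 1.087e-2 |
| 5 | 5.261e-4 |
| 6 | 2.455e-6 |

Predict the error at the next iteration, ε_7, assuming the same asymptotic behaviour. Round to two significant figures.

1.8e-10

First estimate the order: p ≈ ln(ε_6/ε_5) / ln(ε_5/ε_4) = ln(2.455e-6/5.261e-4)/ln(5.261e-4/1.087e-2) = ln(0.00466641)/ln(0.0483993) ≈ 1.7724.
Then ε_7 ≈ ε_6·(ε_6/ε_5)^p = 2.455e-6·(0.00466641)^1.7724 = 2.455e-6·7.38763e-05 ≈ 1.814e-10.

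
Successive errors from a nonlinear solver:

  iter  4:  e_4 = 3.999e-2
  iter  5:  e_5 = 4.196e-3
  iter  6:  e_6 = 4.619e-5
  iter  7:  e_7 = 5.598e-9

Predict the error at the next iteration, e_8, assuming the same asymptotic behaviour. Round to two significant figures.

First estimate the order: p ≈ ln(e_7/e_6) / ln(e_6/e_5) = ln(5.598e-9/4.619e-5)/ln(4.619e-5/4.196e-3) = ln(0.000121195)/ln(0.0110081) ≈ 2.0000.
Then e_8 ≈ e_7·(e_7/e_6)^p = 5.598e-9·(0.000121195)^2.0000 = 5.598e-9·1.46882e-08 ≈ 8.222e-17.

8.2e-17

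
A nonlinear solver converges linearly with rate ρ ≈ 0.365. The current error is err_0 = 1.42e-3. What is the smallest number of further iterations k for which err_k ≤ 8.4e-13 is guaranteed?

22

After k steps, err_k ≈ 1.42e-3·0.365^k.
Need 0.365^k ≤ 8.4e-13/1.42e-3 = 5.91549e-10.
k ≥ ln(5.91549e-10)/ln(0.365) = -21.2483/-1.00786 = 21.083.
Smallest integer k = 22.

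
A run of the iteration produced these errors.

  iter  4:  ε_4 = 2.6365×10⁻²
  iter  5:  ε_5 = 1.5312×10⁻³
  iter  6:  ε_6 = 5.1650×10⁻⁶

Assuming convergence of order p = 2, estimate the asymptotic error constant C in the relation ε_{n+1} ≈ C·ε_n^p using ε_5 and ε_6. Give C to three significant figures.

C ≈ ε_6 / ε_5^2
  = 5.1650×10⁻⁶ / (1.5312×10⁻³)^2
  = 5.1650×10⁻⁶ / 2.34457e-06 ≈ 2.203

2.20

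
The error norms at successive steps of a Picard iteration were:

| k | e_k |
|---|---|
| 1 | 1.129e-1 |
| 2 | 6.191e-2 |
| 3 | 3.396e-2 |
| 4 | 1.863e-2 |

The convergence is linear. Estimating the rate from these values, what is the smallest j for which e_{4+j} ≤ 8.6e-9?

Rate ρ ≈ e_4/e_3 = 1.863e-2/3.396e-2 = 0.5486.
After j more steps, e_{4+j} ≈ 1.863e-2·ρ^j; need ρ^j ≤ 8.6e-9/1.863e-2 = 4.61621e-07.
j ≥ ln(4.61621e-07)/ln(0.5486) = -14.5885/-0.60039 = 24.298.
So 25 more iterations are needed.

25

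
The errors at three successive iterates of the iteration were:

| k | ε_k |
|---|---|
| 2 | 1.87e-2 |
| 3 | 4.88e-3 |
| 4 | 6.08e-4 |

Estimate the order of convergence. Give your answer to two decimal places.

p ≈ ln(ε_4/ε_3) / ln(ε_3/ε_2)
  = ln(6.08e-4/4.88e-3) / ln(4.88e-3/1.87e-2)
  = ln(0.12459) / ln(0.260963)
  = -2.08273 / -1.34338 ≈ 1.55037

1.55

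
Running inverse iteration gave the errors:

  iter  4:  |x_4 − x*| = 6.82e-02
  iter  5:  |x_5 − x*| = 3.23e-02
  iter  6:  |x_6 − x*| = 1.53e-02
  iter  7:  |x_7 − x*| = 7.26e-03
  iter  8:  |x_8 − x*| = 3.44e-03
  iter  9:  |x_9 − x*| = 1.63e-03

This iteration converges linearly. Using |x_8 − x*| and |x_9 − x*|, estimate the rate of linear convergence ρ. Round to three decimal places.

0.474

ρ ≈ |x_9 − x*|/|x_8 − x*| = 1.63e-03/3.44e-03 = 0.47384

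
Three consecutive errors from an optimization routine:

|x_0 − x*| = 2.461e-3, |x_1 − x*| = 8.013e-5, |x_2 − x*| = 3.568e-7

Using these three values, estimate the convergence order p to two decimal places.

1.58

p ≈ ln(|x_2 − x*|/|x_1 − x*|) / ln(|x_1 − x*|/|x_0 − x*|)
  = ln(3.568e-7/8.013e-5) / ln(8.013e-5/2.461e-3)
  = ln(0.00445276) / ln(0.0325599)
  = -5.41423 / -3.42467 ≈ 1.58095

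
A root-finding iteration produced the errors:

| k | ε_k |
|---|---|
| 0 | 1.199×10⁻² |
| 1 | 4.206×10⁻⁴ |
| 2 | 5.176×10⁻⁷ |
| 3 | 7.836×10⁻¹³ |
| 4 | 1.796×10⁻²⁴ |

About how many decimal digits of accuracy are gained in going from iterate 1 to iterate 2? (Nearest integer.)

Digits gained ≈ log₁₀(ε_1/ε_2) = log₁₀(4.206×10⁻⁴/5.176×10⁻⁷) = log₁₀(812.597) ≈ 2.910.

3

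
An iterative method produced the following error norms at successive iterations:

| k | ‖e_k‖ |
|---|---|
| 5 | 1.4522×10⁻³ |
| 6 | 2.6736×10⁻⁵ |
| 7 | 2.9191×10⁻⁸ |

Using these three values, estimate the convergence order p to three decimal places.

1.707

p ≈ ln(‖e_7‖/‖e_6‖) / ln(‖e_6‖/‖e_5‖)
  = ln(2.9191×10⁻⁸/2.6736×10⁻⁵) / ln(2.6736×10⁻⁵/1.4522×10⁻³)
  = ln(0.00109182) / ln(0.0184107)
  = -6.819909 / -3.994823 ≈ 1.707187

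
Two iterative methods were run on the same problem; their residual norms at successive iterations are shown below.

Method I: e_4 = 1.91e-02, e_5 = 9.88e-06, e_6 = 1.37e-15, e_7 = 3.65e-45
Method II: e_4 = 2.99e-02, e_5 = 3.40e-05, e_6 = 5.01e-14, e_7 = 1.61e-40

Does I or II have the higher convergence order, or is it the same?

Method I: p ≈ ln(3.65e-45/1.37e-15)/ln(1.37e-15/9.88e-06) ≈ 3.00.
Method II: p ≈ ln(1.61e-40/5.01e-14)/ln(5.01e-14/3.40e-05) ≈ 3.00.
Both orders ≈ 3.0 — effectively the same.

same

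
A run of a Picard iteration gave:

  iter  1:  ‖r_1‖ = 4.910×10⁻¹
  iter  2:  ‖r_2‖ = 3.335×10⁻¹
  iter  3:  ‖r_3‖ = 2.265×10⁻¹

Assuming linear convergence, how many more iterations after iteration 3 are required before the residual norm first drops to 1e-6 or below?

Rate ρ ≈ ‖r_3‖/‖r_2‖ = 2.265×10⁻¹/3.335×10⁻¹ = 0.6792.
After j more steps, ‖r_{3+j}‖ ≈ 2.265×10⁻¹·ρ^j; need ρ^j ≤ 1e-6/2.265×10⁻¹ = 4.41501e-06.
j ≥ ln(4.41501e-06)/ln(0.6792) = -12.3305/-0.38684 = 31.875.
So 32 more iterations are needed.

32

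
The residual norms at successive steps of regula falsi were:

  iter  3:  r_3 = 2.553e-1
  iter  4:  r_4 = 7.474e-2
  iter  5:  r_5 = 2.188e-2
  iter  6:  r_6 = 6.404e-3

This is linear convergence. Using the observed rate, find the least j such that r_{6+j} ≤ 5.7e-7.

8

Rate ρ ≈ r_6/r_5 = 6.404e-3/2.188e-2 = 0.2927.
After j more steps, r_{6+j} ≈ 6.404e-3·ρ^j; need ρ^j ≤ 5.7e-7/6.404e-3 = 8.90069e-05.
j ≥ ln(8.90069e-05)/ln(0.2927) = -9.3268/-1.22861 = 7.591.
So 8 more iterations are needed.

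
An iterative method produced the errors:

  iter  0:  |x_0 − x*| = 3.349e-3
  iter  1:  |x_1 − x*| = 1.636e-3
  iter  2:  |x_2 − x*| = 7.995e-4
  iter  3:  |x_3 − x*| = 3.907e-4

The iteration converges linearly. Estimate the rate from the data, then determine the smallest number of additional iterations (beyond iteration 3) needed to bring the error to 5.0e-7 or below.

Rate ρ ≈ |x_3 − x*|/|x_2 − x*| = 3.907e-4/7.995e-4 = 0.4887.
After j more steps, |x_{3+j} − x*| ≈ 3.907e-4·ρ^j; need ρ^j ≤ 5.0e-7/3.907e-4 = 0.00127975.
j ≥ ln(0.00127975)/ln(0.4887) = -6.6611/-0.71601 = 9.303.
So 10 more iterations are needed.

10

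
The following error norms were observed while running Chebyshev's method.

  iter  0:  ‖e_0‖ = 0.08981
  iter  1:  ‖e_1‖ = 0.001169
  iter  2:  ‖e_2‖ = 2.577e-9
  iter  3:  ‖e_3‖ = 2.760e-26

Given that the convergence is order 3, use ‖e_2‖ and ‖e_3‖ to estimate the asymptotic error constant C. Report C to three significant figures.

1.61

C ≈ ‖e_3‖ / ‖e_2‖^3
  = 2.760e-26 / (2.577e-9)^3
  = 2.760e-26 / 1.71137e-26 ≈ 1.6127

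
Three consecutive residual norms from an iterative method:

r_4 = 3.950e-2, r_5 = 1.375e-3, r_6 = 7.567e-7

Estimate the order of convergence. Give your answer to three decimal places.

2.235

p ≈ ln(r_6/r_5) / ln(r_5/r_4)
  = ln(7.567e-7/1.375e-3) / ln(1.375e-3/3.950e-2)
  = ln(0.000550327) / ln(0.0348101)
  = -7.504998 / -3.357848 ≈ 2.235062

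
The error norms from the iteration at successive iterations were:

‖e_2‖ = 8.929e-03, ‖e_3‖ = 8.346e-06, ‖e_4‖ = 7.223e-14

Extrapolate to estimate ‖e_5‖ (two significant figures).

First estimate the order: p ≈ ln(‖e_4‖/‖e_3‖) / ln(‖e_3‖/‖e_2‖) = ln(7.223e-14/8.346e-06)/ln(8.346e-06/8.929e-03) = ln(8.65445e-09)/ln(0.000934707) ≈ 2.6616.
Then ‖e_5‖ ≈ ‖e_4‖·(‖e_4‖/‖e_3‖)^p = 7.223e-14·(8.65445e-09)^2.6616 = 7.223e-14·3.46862e-22 ≈ 2.505e-35.

2.5e-35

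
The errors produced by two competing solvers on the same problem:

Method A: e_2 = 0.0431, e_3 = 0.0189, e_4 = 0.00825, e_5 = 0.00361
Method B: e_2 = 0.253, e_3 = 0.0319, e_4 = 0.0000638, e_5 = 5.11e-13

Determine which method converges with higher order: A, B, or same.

B

Method A: p ≈ ln(0.00361/0.00825)/ln(0.00825/0.0189) ≈ 1.00.
Method B: p ≈ ln(5.11e-13/0.0000638)/ln(0.0000638/0.0319) ≈ 3.00.
Method B has the higher order (≈3.0 vs ≈1.0).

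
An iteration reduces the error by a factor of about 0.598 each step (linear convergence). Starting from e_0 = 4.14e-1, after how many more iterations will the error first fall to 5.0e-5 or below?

After k steps, e_k ≈ 4.14e-1·0.598^k.
Need 0.598^k ≤ 5.0e-5/4.14e-1 = 0.000120773.
k ≥ ln(0.000120773)/ln(0.598) = -9.0216/-0.51416 = 17.546.
Smallest integer k = 18.

18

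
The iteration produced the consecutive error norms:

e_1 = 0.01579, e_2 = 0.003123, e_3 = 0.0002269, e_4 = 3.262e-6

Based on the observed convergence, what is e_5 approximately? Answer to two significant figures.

First estimate the order: p ≈ ln(e_4/e_3) / ln(e_3/e_2) = ln(3.262e-6/0.0002269)/ln(0.0002269/0.003123) = ln(0.0143764)/ln(0.0726545) ≈ 1.6179.
Then e_5 ≈ e_4·(e_4/e_3)^p = 3.262e-6·(0.0143764)^1.6179 = 3.262e-6·0.00104535 ≈ 3.41e-09.

3.4e-9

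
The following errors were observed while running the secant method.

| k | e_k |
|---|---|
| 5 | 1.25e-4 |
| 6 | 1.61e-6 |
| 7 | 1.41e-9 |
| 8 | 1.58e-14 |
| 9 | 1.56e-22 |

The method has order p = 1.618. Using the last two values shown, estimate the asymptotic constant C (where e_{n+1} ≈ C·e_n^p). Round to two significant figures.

C ≈ e_9 / e_8^1.618
  = 1.56e-22 / (1.58e-14)^1.618
  = 1.56e-22 / 4.67119e-23 ≈ 3.3396

3.3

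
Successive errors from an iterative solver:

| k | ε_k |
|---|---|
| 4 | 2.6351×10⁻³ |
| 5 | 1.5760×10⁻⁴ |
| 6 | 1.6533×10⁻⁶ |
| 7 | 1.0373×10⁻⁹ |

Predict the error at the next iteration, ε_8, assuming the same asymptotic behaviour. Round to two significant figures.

6.8e-15

First estimate the order: p ≈ ln(ε_7/ε_6) / ln(ε_6/ε_5) = ln(1.0373×10⁻⁹/1.6533×10⁻⁶)/ln(1.6533×10⁻⁶/1.5760×10⁻⁴) = ln(0.000627412)/ln(0.0104905) ≈ 1.6180.
Then ε_8 ≈ ε_7·(ε_7/ε_6)^p = 1.0373×10⁻⁹·(0.000627412)^1.6180 = 1.0373×10⁻⁹·6.58325e-06 ≈ 6.829e-15.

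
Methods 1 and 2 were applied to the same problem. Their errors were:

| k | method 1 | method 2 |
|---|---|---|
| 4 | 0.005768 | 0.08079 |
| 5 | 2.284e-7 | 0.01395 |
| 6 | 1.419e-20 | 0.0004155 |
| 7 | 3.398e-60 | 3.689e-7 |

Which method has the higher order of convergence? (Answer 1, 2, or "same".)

1

Method 1: p ≈ ln(3.398e-60/1.419e-20)/ln(1.419e-20/2.284e-7) ≈ 3.00.
Method 2: p ≈ ln(3.689e-7/0.0004155)/ln(0.0004155/0.01395) ≈ 2.00.
Method 1 has the higher order (≈3.0 vs ≈2.0).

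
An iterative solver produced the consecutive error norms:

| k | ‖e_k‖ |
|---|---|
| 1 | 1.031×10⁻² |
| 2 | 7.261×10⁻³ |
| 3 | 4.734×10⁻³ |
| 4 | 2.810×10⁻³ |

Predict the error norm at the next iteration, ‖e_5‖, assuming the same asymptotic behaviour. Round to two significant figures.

First estimate the order: p ≈ ln(‖e_4‖/‖e_3‖) / ln(‖e_3‖/‖e_2‖) = ln(2.810×10⁻³/4.734×10⁻³)/ln(4.734×10⁻³/7.261×10⁻³) = ln(0.593578)/ln(0.651976) ≈ 1.2194.
Then ‖e_5‖ ≈ ‖e_4‖·(‖e_4‖/‖e_3‖)^p = 2.810×10⁻³·(0.593578)^1.2194 = 2.810×10⁻³·0.529394 ≈ 0.001488.

1.5e-3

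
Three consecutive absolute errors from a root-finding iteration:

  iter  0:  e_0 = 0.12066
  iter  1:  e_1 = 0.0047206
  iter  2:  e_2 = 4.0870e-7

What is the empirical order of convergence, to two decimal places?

2.89

p ≈ ln(e_2/e_1) / ln(e_1/e_0)
  = ln(4.0870e-7/0.0047206) / ln(0.0047206/0.12066)
  = ln(8.6578e-05) / ln(0.0391232)
  = -9.35446 / -3.24104 ≈ 2.88625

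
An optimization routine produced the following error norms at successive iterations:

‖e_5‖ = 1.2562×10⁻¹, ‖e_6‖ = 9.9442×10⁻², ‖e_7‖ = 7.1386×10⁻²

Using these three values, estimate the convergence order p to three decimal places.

1.418

p ≈ ln(‖e_7‖/‖e_6‖) / ln(‖e_6‖/‖e_5‖)
  = ln(7.1386×10⁻²/9.9442×10⁻²) / ln(9.9442×10⁻²/1.2562×10⁻¹)
  = ln(0.717866) / ln(0.79161)
  = -0.331472 / -0.233686 ≈ 1.418450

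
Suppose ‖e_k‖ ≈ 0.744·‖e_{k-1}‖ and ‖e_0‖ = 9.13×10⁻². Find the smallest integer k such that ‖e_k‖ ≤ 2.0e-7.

45

After k steps, ‖e_k‖ ≈ 9.13×10⁻²·0.744^k.
Need 0.744^k ≤ 2.0e-7/9.13×10⁻² = 2.19058e-06.
k ≥ ln(2.19058e-06)/ln(0.744) = -13.0313/-0.29571 = 44.068.
Smallest integer k = 45.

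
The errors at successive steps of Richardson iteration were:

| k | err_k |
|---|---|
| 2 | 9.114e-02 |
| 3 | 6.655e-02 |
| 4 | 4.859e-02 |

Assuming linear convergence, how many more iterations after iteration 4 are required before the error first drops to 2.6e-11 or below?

Rate ρ ≈ err_4/err_3 = 4.859e-02/6.655e-02 = 0.7301.
After j more steps, err_{4+j} ≈ 4.859e-02·ρ^j; need ρ^j ≤ 2.6e-11/4.859e-02 = 5.3509e-10.
j ≥ ln(5.3509e-10)/ln(0.7301) = -21.3486/-0.31457 = 67.866.
So 68 more iterations are needed.

68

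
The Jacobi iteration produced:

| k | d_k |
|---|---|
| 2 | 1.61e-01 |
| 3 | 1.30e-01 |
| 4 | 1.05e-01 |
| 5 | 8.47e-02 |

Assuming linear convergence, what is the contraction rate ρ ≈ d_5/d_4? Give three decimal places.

ρ ≈ d_5/d_4 = 8.47e-02/1.05e-01 = 0.80667

0.807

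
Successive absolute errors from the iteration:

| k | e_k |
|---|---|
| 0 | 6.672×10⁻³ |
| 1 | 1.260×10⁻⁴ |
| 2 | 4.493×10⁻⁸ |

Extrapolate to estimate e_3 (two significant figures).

First estimate the order: p ≈ ln(e_2/e_1) / ln(e_1/e_0) = ln(4.493×10⁻⁸/1.260×10⁻⁴)/ln(1.260×10⁻⁴/6.672×10⁻³) = ln(0.000356587)/ln(0.0188849) ≈ 2.0000.
Then e_3 ≈ e_2·(e_2/e_1)^p = 4.493×10⁻⁸·(0.000356587)^2.0000 = 4.493×10⁻⁸·1.27154e-07 ≈ 5.713e-15.

5.7e-15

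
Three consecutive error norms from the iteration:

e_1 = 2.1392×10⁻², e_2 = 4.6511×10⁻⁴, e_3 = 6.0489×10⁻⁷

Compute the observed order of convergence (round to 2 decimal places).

p ≈ ln(e_3/e_2) / ln(e_2/e_1)
  = ln(6.0489×10⁻⁷/4.6511×10⁻⁴) / ln(4.6511×10⁻⁴/2.1392×10⁻²)
  = ln(0.00130053) / ln(0.0217422)
  = -6.64498 / -3.82850 ≈ 1.73566

1.74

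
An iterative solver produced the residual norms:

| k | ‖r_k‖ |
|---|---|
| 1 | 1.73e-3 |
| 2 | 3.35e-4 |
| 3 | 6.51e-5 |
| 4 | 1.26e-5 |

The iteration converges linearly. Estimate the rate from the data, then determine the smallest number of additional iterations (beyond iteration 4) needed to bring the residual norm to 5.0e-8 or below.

4

Rate ρ ≈ ‖r_4‖/‖r_3‖ = 1.26e-5/6.51e-5 = 0.1935.
After j more steps, ‖r_{4+j}‖ ≈ 1.26e-5·ρ^j; need ρ^j ≤ 5.0e-8/1.26e-5 = 0.00396825.
j ≥ ln(0.00396825)/ln(0.1935) = -5.5294/-1.64248 = 3.366.
So 4 more iterations are needed.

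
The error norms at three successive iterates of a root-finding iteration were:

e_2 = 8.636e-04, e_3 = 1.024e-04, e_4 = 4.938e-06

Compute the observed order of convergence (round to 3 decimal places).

p ≈ ln(e_4/e_3) / ln(e_3/e_2)
  = ln(4.938e-06/1.024e-04) / ln(1.024e-04/8.636e-04)
  = ln(0.0482227) / ln(0.118573)
  = -3.031925 / -2.132226 ≈ 1.421953

1.422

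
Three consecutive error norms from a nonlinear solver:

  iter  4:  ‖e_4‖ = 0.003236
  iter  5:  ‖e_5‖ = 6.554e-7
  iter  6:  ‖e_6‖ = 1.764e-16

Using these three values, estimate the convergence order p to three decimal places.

p ≈ ln(‖e_6‖/‖e_5‖) / ln(‖e_5‖/‖e_4‖)
  = ln(1.764e-16/6.554e-7) / ln(6.554e-7/0.003236)
  = ln(2.69149e-10) / ln(0.000202534)
  = -22.035756 / -8.504603 ≈ 2.591039

2.591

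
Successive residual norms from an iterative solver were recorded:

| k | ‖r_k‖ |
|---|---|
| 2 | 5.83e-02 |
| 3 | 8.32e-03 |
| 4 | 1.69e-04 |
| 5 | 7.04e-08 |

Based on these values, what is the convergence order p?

2

Consecutive ratios: ‖r_5‖/‖r_4‖ = 7.04e-08/1.69e-04 = 0.000416568, ‖r_4‖/‖r_3‖ = 1.69e-04/8.32e-03 = 0.0203125.
p ≈ ln(0.000416568)/ln(0.0203125) = -7.7835/-3.8965 ≈ 2.00.
So the convergence is quadratic (order 2).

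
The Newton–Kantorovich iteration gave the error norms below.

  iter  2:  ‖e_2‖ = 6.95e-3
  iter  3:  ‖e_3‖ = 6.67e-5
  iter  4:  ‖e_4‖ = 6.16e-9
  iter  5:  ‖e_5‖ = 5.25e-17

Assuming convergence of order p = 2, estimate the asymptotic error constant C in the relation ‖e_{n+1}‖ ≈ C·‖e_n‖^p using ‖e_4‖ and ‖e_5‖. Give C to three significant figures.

1.38

C ≈ ‖e_5‖ / ‖e_4‖^2
  = 5.25e-17 / (6.16e-9)^2
  = 5.25e-17 / 3.79456e-17 ≈ 1.3836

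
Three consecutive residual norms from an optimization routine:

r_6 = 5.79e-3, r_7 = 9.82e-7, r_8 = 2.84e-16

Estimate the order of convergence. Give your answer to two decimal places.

2.53

p ≈ ln(r_8/r_7) / ln(r_7/r_6)
  = ln(2.84e-16/9.82e-7) / ln(9.82e-7/5.79e-3)
  = ln(2.89206e-10) / ln(0.000169603)
  = -21.96388 / -8.68205 ≈ 2.52980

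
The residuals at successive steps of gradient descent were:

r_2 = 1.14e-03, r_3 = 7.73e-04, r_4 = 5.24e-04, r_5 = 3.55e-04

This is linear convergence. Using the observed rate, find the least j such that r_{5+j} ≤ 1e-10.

39

Rate ρ ≈ r_5/r_4 = 3.55e-04/5.24e-04 = 0.6775.
After j more steps, r_{5+j} ≈ 3.55e-04·ρ^j; need ρ^j ≤ 1e-10/3.55e-04 = 2.8169e-07.
j ≥ ln(2.8169e-07)/ln(0.6775) = -15.0825/-0.38935 = 38.738.
So 39 more iterations are needed.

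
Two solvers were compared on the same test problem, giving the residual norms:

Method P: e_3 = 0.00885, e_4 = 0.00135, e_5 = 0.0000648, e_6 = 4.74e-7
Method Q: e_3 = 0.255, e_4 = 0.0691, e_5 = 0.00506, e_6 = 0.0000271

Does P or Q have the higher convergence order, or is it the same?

Q

Method P: p ≈ ln(4.74e-7/0.0000648)/ln(0.0000648/0.00135) ≈ 1.62.
Method Q: p ≈ ln(0.0000271/0.00506)/ln(0.00506/0.0691) ≈ 2.00.
Method Q has the higher order (≈2.0 vs ≈1.6).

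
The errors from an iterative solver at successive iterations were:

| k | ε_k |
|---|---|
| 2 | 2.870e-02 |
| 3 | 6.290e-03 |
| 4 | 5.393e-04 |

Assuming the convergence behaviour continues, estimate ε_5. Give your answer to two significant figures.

First estimate the order: p ≈ ln(ε_4/ε_3) / ln(ε_3/ε_2) = ln(5.393e-04/6.290e-03)/ln(6.290e-03/2.870e-02) = ln(0.0857393)/ln(0.219164) ≈ 1.6183.
Then ε_5 ≈ ε_4·(ε_4/ε_3)^p = 5.393e-04·(0.0857393)^1.6183 = 5.393e-04·0.0187744 ≈ 1.013e-05.

1.0e-5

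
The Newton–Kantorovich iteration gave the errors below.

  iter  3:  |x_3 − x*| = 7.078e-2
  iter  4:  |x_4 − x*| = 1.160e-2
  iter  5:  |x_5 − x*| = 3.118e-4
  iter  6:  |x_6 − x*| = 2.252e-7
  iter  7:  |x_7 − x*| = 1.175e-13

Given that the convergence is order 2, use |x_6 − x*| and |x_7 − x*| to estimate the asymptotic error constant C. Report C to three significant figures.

C ≈ |x_7 − x*| / |x_6 − x*|^2
  = 1.175e-13 / (2.252e-7)^2
  = 1.175e-13 / 5.0715e-14 ≈ 2.3169

2.32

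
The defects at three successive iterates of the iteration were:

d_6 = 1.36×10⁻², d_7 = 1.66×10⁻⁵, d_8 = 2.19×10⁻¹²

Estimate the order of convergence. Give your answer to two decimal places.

2.36

p ≈ ln(d_8/d_7) / ln(d_7/d_6)
  = ln(2.19×10⁻¹²/1.66×10⁻⁵) / ln(1.66×10⁻⁵/1.36×10⁻²)
  = ln(1.31928e-07) / ln(0.00122059)
  = -15.84101 / -6.70842 ≈ 2.36136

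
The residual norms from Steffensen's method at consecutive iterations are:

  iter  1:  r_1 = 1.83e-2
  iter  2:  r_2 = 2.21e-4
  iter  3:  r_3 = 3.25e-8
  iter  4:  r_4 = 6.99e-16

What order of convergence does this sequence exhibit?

Consecutive ratios: r_4/r_3 = 6.99e-16/3.25e-8 = 2.15077e-08, r_3/r_2 = 3.25e-8/2.21e-4 = 0.000147059.
p ≈ ln(2.15077e-08)/ln(0.000147059) = -17.6549/-8.8247 ≈ 2.00.
So the convergence is quadratic (order 2).

2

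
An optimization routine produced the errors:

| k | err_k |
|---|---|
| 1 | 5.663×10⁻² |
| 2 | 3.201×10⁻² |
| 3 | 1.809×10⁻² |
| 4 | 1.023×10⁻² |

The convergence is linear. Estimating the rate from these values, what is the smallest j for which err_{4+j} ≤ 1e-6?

Rate ρ ≈ err_4/err_3 = 1.023×10⁻²/1.809×10⁻² = 0.5655.
After j more steps, err_{4+j} ≈ 1.023×10⁻²·ρ^j; need ρ^j ≤ 1e-6/1.023×10⁻² = 9.77517e-05.
j ≥ ln(9.77517e-05)/ln(0.5655) = -9.2331/-0.57004 = 16.197.
So 17 more iterations are needed.

17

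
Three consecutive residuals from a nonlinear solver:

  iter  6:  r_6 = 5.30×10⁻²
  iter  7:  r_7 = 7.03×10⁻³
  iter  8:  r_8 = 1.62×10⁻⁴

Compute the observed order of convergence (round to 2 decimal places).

1.87

p ≈ ln(r_8/r_7) / ln(r_7/r_6)
  = ln(1.62×10⁻⁴/7.03×10⁻³) / ln(7.03×10⁻³/5.30×10⁻²)
  = ln(0.0230441) / ln(0.132642)
  = -3.77035 / -2.02010 ≈ 1.86642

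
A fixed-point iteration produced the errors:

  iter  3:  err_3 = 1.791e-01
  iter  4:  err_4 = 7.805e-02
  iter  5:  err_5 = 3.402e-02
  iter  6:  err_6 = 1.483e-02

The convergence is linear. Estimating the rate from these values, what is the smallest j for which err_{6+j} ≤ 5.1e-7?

13

Rate ρ ≈ err_6/err_5 = 1.483e-02/3.402e-02 = 0.4359.
After j more steps, err_{6+j} ≈ 1.483e-02·ρ^j; need ρ^j ≤ 5.1e-7/1.483e-02 = 3.43898e-05.
j ≥ ln(3.43898e-05)/ln(0.4359) = -10.2778/-0.83034 = 12.378.
So 13 more iterations are needed.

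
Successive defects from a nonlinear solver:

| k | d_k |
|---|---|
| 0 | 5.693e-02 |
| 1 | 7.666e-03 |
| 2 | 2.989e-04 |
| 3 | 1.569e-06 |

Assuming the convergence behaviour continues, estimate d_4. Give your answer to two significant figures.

First estimate the order: p ≈ ln(d_3/d_2) / ln(d_2/d_1) = ln(1.569e-06/2.989e-04)/ln(2.989e-04/7.666e-03) = ln(0.00524925)/ln(0.0389903) ≈ 1.6181.
Then d_4 ≈ d_3·(d_3/d_2)^p = 1.569e-06·(0.00524925)^1.6181 = 1.569e-06·0.000204592 ≈ 3.21e-10.

3.2e-10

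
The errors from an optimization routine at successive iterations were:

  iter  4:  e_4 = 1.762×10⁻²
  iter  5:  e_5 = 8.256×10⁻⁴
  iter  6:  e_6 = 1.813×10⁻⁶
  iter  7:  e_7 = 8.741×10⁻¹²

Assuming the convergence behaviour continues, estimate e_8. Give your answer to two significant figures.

2.0e-22

First estimate the order: p ≈ ln(e_7/e_6) / ln(e_6/e_5) = ln(8.741×10⁻¹²/1.813×10⁻⁶)/ln(1.813×10⁻⁶/8.256×10⁻⁴) = ln(4.82129e-06)/ln(0.00219598) ≈ 2.0000.
Then e_8 ≈ e_7·(e_7/e_6)^p = 8.741×10⁻¹²·(4.82129e-06)^2.0000 = 8.741×10⁻¹²·2.32448e-11 ≈ 2.032e-22.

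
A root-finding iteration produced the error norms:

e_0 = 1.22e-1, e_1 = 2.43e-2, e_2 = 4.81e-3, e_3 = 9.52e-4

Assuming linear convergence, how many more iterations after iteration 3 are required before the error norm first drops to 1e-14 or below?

16

Rate ρ ≈ e_3/e_2 = 9.52e-4/4.81e-3 = 0.1979.
After j more steps, e_{3+j} ≈ 9.52e-4·ρ^j; need ρ^j ≤ 1e-14/9.52e-4 = 1.05042e-11.
j ≥ ln(1.05042e-11)/ln(0.1979) = -25.2792/-1.61999 = 15.605.
So 16 more iterations are needed.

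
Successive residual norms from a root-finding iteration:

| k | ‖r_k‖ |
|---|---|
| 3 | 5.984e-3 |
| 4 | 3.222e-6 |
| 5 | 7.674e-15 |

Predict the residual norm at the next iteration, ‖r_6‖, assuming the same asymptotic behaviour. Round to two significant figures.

1.4e-37

First estimate the order: p ≈ ln(‖r_5‖/‖r_4‖) / ln(‖r_4‖/‖r_3‖) = ln(7.674e-15/3.222e-6)/ln(3.222e-6/5.984e-3) = ln(2.38175e-09)/ln(0.000538436) ≈ 2.6379.
Then ‖r_6‖ ≈ ‖r_5‖·(‖r_5‖/‖r_4‖)^p = 7.674e-15·(2.38175e-09)^2.6379 = 7.674e-15·1.79108e-23 ≈ 1.374e-37.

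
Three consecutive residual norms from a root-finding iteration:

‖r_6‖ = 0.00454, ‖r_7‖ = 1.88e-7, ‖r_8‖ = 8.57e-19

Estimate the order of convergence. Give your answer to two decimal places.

2.59

p ≈ ln(‖r_8‖/‖r_7‖) / ln(‖r_7‖/‖r_6‖)
  = ln(8.57e-19/1.88e-7) / ln(1.88e-7/0.00454)
  = ln(4.55851e-12) / ln(4.14097e-05)
  = -26.11403 / -10.09200 ≈ 2.58760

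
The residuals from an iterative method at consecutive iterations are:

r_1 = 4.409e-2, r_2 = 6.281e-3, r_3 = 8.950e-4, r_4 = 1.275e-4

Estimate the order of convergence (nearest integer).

Consecutive ratios: r_4/r_3 = 1.275e-4/8.950e-4 = 0.142458, r_3/r_2 = 8.950e-4/6.281e-3 = 0.142493.
p ≈ ln(0.142458)/ln(0.142493) = -1.9487/-1.9485 ≈ 1.00.
So the convergence is linear (order 1).

1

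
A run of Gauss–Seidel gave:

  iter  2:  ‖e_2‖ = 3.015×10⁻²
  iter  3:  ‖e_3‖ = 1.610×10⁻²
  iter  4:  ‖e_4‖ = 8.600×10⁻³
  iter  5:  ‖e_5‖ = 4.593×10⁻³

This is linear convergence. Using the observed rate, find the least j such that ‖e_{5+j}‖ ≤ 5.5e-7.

15

Rate ρ ≈ ‖e_5‖/‖e_4‖ = 4.593×10⁻³/8.600×10⁻³ = 0.5341.
After j more steps, ‖e_{5+j}‖ ≈ 4.593×10⁻³·ρ^j; need ρ^j ≤ 5.5e-7/4.593×10⁻³ = 0.000119747.
j ≥ ln(0.000119747)/ln(0.5341) = -9.0301/-0.62717 = 14.398.
So 15 more iterations are needed.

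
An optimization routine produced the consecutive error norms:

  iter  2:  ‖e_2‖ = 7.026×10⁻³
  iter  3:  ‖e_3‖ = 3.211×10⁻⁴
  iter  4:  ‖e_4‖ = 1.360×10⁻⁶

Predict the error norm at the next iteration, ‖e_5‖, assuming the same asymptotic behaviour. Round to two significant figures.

First estimate the order: p ≈ ln(‖e_4‖/‖e_3‖) / ln(‖e_3‖/‖e_2‖) = ln(1.360×10⁻⁶/3.211×10⁻⁴)/ln(3.211×10⁻⁴/7.026×10⁻³) = ln(0.00423544)/ln(0.0457017) ≈ 1.7709.
Then ‖e_5‖ ≈ ‖e_4‖·(‖e_4‖/‖e_3‖)^p = 1.360×10⁻⁶·(0.00423544)^1.7709 = 1.360×10⁻⁶·6.27299e-05 ≈ 8.531e-11.

8.5e-11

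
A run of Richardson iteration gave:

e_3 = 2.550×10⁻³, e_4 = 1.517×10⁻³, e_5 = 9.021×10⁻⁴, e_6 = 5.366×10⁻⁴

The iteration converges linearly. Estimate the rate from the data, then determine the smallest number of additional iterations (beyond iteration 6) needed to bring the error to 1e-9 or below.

Rate ρ ≈ e_6/e_5 = 5.366×10⁻⁴/9.021×10⁻⁴ = 0.5948.
After j more steps, e_{6+j} ≈ 5.366×10⁻⁴·ρ^j; need ρ^j ≤ 1e-9/5.366×10⁻⁴ = 1.86359e-06.
j ≥ ln(1.86359e-06)/ln(0.5948) = -13.1930/-0.51953 = 25.394.
So 26 more iterations are needed.

26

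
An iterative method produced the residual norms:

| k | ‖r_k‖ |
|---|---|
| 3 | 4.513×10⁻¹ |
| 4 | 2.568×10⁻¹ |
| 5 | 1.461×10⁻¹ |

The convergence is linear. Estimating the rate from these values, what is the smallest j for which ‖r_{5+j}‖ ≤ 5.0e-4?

11

Rate ρ ≈ ‖r_5‖/‖r_4‖ = 1.461×10⁻¹/2.568×10⁻¹ = 0.5689.
After j more steps, ‖r_{5+j}‖ ≈ 1.461×10⁻¹·ρ^j; need ρ^j ≤ 5.0e-4/1.461×10⁻¹ = 0.00342231.
j ≥ ln(0.00342231)/ln(0.5689) = -5.6774/-0.56405 = 10.065.
So 11 more iterations are needed.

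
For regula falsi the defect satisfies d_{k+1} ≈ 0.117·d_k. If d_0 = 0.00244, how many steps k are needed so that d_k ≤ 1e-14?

After k steps, d_k ≈ 0.00244·0.117^k.
Need 0.117^k ≤ 1e-14/0.00244 = 4.09836e-12.
k ≥ ln(4.09836e-12)/ln(0.117) = -26.2204/-2.14558 = 12.221.
Smallest integer k = 13.

13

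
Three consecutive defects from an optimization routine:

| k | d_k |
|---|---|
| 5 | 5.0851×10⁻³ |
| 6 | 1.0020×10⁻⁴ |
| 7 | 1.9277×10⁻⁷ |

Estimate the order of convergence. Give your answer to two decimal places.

1.59

p ≈ ln(d_7/d_6) / ln(d_6/d_5)
  = ln(1.9277×10⁻⁷/1.0020×10⁻⁴) / ln(1.0020×10⁻⁴/5.0851×10⁻³)
  = ln(0.00192385) / ln(0.0197046)
  = -6.25343 / -3.92690 ≈ 1.59246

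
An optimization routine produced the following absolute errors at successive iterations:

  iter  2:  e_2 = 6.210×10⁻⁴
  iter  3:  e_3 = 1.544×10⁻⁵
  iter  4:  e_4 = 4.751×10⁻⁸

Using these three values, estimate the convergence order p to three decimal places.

p ≈ ln(e_4/e_3) / ln(e_3/e_2)
  = ln(4.751×10⁻⁸/1.544×10⁻⁵) / ln(1.544×10⁻⁵/6.210×10⁻⁴)
  = ln(0.00307707) / ln(0.0248631)
  = -5.783777 / -3.694371 ≈ 1.565565

1.566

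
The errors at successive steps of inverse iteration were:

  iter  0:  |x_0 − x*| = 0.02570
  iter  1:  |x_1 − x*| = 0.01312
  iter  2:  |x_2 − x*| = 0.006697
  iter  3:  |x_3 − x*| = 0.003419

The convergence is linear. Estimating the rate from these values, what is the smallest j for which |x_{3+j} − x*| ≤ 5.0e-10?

24

Rate ρ ≈ |x_3 − x*|/|x_2 − x*| = 0.003419/0.006697 = 0.5105.
After j more steps, |x_{3+j} − x*| ≈ 0.003419·ρ^j; need ρ^j ≤ 5.0e-10/0.003419 = 1.46242e-07.
j ≥ ln(1.46242e-07)/ln(0.5105) = -15.7380/-0.67236 = 23.407.
So 24 more iterations are needed.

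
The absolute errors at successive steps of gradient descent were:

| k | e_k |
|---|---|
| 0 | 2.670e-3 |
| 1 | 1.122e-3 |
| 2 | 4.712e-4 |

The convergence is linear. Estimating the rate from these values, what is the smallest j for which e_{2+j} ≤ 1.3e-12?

Rate ρ ≈ e_2/e_1 = 4.712e-4/1.122e-3 = 0.4200.
After j more steps, e_{2+j} ≈ 4.712e-4·ρ^j; need ρ^j ≤ 1.3e-12/4.712e-4 = 2.75891e-09.
j ≥ ln(2.75891e-09)/ln(0.4200) = -19.7084/-0.86750 = 22.719.
So 23 more iterations are needed.

23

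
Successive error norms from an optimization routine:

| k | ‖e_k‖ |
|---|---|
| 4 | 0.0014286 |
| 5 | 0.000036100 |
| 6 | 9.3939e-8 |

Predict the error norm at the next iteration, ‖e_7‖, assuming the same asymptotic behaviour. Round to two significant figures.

First estimate the order: p ≈ ln(‖e_6‖/‖e_5‖) / ln(‖e_5‖/‖e_4‖) = ln(9.3939e-8/0.000036100)/ln(0.000036100/0.0014286) = ln(0.00260219)/ln(0.0252695) ≈ 1.6180.
Then ‖e_7‖ ≈ ‖e_6‖·(‖e_6‖/‖e_5‖)^p = 9.3939e-8·(0.00260219)^1.6180 = 9.3939e-8·6.57686e-05 ≈ 6.178e-12.

6.2e-12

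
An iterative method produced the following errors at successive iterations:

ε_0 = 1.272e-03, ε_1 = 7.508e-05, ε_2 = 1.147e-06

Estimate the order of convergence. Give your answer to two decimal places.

1.48

p ≈ ln(ε_2/ε_1) / ln(ε_1/ε_0)
  = ln(1.147e-06/7.508e-05) / ln(7.508e-05/1.272e-03)
  = ln(0.015277) / ln(0.0590252)
  = -4.18141 / -2.82979 ≈ 1.47764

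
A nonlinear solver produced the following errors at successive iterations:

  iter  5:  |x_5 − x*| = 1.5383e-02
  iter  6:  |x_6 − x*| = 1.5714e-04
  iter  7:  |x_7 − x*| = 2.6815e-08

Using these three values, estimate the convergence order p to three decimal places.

1.893

p ≈ ln(|x_7 − x*|/|x_6 − x*|) / ln(|x_6 − x*|/|x_5 − x*|)
  = ln(2.6815e-08/1.5714e-04) / ln(1.5714e-04/1.5383e-02)
  = ln(0.000170644) / ln(0.0102152)
  = -8.675931 / -4.583878 ≈ 1.892705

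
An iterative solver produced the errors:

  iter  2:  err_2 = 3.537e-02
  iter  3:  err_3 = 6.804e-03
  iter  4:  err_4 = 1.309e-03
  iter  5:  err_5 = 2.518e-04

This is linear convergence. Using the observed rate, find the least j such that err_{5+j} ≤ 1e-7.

5

Rate ρ ≈ err_5/err_4 = 2.518e-04/1.309e-03 = 0.1924.
After j more steps, err_{5+j} ≈ 2.518e-04·ρ^j; need ρ^j ≤ 1e-7/2.518e-04 = 0.000397141.
j ≥ ln(0.000397141)/ln(0.1924) = -7.8312/-1.64818 = 4.751.
So 5 more iterations are needed.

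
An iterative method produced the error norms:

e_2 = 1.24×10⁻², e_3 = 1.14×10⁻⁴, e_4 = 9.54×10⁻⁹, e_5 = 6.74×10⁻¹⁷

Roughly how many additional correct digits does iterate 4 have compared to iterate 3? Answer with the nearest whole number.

4

Digits gained ≈ log₁₀(e_3/e_4) = log₁₀(1.14×10⁻⁴/9.54×10⁻⁹) = log₁₀(11949.7) ≈ 4.077.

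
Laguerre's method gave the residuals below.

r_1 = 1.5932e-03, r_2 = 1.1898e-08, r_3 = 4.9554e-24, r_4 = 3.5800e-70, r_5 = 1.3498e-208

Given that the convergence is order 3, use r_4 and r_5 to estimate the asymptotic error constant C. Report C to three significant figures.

2.94

C ≈ r_5 / r_4^3
  = 1.3498e-208 / (3.5800e-70)^3
  = 1.3498e-208 / 4.58827e-209 ≈ 2.9418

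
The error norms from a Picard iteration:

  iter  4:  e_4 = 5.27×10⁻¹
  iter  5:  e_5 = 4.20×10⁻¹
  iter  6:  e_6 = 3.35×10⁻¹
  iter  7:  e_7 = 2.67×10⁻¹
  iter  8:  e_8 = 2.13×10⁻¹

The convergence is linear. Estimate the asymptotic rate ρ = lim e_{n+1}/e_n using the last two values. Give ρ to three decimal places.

0.798

ρ ≈ e_8/e_7 = 2.13×10⁻¹/2.67×10⁻¹ = 0.79775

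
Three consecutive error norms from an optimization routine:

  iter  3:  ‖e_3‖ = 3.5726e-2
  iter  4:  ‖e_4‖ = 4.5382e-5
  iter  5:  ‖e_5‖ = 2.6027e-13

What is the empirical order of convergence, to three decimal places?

2.846

p ≈ ln(‖e_5‖/‖e_4‖) / ln(‖e_4‖/‖e_3‖)
  = ln(2.6027e-13/4.5382e-5) / ln(4.5382e-5/3.5726e-2)
  = ln(5.73509e-09) / ln(0.00127028)
  = -18.976662 / -6.668518 ≈ 2.845709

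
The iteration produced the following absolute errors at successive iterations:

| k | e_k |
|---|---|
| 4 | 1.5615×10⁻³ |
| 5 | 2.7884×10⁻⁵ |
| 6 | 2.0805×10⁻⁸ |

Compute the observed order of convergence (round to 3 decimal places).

1.789

p ≈ ln(e_6/e_5) / ln(e_5/e_4)
  = ln(2.0805×10⁻⁸/2.7884×10⁻⁵) / ln(2.7884×10⁻⁵/1.5615×10⁻³)
  = ln(0.000746127) / ln(0.0178572)
  = -7.200615 / -4.025348 ≈ 1.788818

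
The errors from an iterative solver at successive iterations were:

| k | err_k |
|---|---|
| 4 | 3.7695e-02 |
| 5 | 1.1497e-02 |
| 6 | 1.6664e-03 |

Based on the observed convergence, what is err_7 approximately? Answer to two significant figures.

7.2e-5

First estimate the order: p ≈ ln(err_6/err_5) / ln(err_5/err_4) = ln(1.6664e-03/1.1497e-02)/ln(1.1497e-02/3.7695e-02) = ln(0.144942)/ln(0.305001) ≈ 1.6265.
Then err_7 ≈ err_6·(err_6/err_5)^p = 1.6664e-03·(0.144942)^1.6265 = 1.6664e-03·0.0432198 ≈ 7.202e-05.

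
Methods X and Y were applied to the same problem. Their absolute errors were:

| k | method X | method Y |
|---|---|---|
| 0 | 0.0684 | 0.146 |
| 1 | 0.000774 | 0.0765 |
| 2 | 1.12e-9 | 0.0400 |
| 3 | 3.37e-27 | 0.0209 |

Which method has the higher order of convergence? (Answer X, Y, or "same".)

Method X: p ≈ ln(3.37e-27/1.12e-9)/ln(1.12e-9/0.000774) ≈ 3.00.
Method Y: p ≈ ln(0.0209/0.0400)/ln(0.0400/0.0765) ≈ 1.00.
Method X has the higher order (≈3.0 vs ≈1.0).

X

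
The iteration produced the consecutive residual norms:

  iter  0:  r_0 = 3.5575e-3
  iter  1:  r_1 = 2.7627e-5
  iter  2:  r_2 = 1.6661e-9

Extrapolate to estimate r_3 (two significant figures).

First estimate the order: p ≈ ln(r_2/r_1) / ln(r_1/r_0) = ln(1.6661e-9/2.7627e-5)/ln(2.7627e-5/3.5575e-3) = ln(6.03069e-05)/ln(0.00776585) ≈ 2.0000.
Then r_3 ≈ r_2·(r_2/r_1)^p = 1.6661e-9·(6.03069e-05)^2.0000 = 1.6661e-9·3.63692e-09 ≈ 6.059e-18.

6.1e-18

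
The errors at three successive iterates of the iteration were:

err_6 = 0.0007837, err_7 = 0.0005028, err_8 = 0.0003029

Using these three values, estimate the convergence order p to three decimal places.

p ≈ ln(err_8/err_7) / ln(err_7/err_6)
  = ln(0.0003029/0.0005028) / ln(0.0005028/0.0007837)
  = ln(0.602426) / ln(0.641572)
  = -0.506790 / -0.443834 ≈ 1.141846

1.142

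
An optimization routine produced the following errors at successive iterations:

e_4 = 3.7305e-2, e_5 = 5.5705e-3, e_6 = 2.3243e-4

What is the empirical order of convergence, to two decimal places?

p ≈ ln(e_6/e_5) / ln(e_5/e_4)
  = ln(2.3243e-4/5.5705e-3) / ln(5.5705e-3/3.7305e-2)
  = ln(0.0417252) / ln(0.149323)
  = -3.17665 / -1.90164 ≈ 1.67048

1.67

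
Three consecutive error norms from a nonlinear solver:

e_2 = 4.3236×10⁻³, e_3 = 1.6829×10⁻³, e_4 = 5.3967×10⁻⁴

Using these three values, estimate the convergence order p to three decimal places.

p ≈ ln(e_4/e_3) / ln(e_3/e_2)
  = ln(5.3967×10⁻⁴/1.6829×10⁻³) / ln(1.6829×10⁻³/4.3236×10⁻³)
  = ln(0.320679) / ln(0.389236)
  = -1.137315 / -0.943569 ≈ 1.205333

1.205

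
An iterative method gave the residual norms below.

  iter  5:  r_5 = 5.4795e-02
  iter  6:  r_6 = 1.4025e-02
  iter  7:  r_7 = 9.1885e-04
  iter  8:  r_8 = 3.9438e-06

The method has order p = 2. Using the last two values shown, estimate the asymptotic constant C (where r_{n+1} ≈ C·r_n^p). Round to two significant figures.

C ≈ r_8 / r_7^2
  = 3.9438e-06 / (9.1885e-04)^2
  = 3.9438e-06 / 8.44285e-07 ≈ 4.6712

4.7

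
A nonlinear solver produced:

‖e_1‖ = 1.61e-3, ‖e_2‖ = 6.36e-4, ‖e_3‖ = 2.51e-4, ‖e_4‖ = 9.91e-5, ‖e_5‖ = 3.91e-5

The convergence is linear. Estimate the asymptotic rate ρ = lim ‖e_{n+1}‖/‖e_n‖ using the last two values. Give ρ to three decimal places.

0.395

ρ ≈ ‖e_5‖/‖e_4‖ = 3.91e-5/9.91e-5 = 0.39455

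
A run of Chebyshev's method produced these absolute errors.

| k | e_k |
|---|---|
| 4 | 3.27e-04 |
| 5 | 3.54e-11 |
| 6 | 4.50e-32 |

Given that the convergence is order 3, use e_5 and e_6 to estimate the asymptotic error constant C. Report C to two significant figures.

1.0

C ≈ e_6 / e_5^3
  = 4.50e-32 / (3.54e-11)^3
  = 4.50e-32 / 4.43619e-32 ≈ 1.0144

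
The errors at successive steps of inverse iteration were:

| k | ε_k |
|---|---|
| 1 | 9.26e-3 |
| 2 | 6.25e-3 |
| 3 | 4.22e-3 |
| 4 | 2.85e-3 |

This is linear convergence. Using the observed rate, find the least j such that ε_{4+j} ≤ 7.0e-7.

Rate ρ ≈ ε_4/ε_3 = 2.85e-3/4.22e-3 = 0.6754.
After j more steps, ε_{4+j} ≈ 2.85e-3·ρ^j; need ρ^j ≤ 7.0e-7/2.85e-3 = 0.000245614.
j ≥ ln(0.000245614)/ln(0.6754) = -8.3117/-0.39245 = 21.179.
So 22 more iterations are needed.

22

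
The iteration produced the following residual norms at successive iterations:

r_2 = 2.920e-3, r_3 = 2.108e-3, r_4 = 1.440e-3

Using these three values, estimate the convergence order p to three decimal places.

p ≈ ln(r_4/r_3) / ln(r_3/r_2)
  = ln(1.440e-3/2.108e-3) / ln(2.108e-3/2.920e-3)
  = ln(0.683112) / ln(0.721918)
  = -0.381096 / -0.325844 ≈ 1.169566

1.170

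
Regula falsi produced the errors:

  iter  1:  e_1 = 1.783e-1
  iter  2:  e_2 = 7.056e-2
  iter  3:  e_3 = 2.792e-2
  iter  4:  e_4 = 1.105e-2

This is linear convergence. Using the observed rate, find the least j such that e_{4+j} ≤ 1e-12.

Rate ρ ≈ e_4/e_3 = 1.105e-2/2.792e-2 = 0.3958.
After j more steps, e_{4+j} ≈ 1.105e-2·ρ^j; need ρ^j ≤ 1e-12/1.105e-2 = 9.04977e-11.
j ≥ ln(9.04977e-11)/ln(0.3958) = -23.1257/-0.92685 = 24.951.
So 25 more iterations are needed.

25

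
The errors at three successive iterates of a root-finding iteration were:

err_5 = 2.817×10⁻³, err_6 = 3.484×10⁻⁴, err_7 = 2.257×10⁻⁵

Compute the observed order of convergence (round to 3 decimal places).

p ≈ ln(err_7/err_6) / ln(err_6/err_5)
  = ln(2.257×10⁻⁵/3.484×10⁻⁴) / ln(3.484×10⁻⁴/2.817×10⁻³)
  = ln(0.0647819) / ln(0.123678)
  = -2.736729 / -2.090074 ≈ 1.309393

1.309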